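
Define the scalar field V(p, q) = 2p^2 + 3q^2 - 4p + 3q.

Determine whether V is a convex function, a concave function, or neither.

convex

V is quadratic, so its Hessian is the constant matrix H = [[4, 0], [0, 6]].
det(H) = 24, tr(H) = 10.
det(H) > 0 and tr(H) > 0, so H is positive definite everywhere: convex.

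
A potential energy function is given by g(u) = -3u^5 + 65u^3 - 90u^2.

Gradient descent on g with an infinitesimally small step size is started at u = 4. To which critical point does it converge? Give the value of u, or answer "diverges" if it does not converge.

g'(u) = -15u(u - 3)(u - 1)(u + 4), so g'(4) = -1440.
Gradient descent moves in the -g' direction, i.e. u is increasing.
There is no critical point above u=4, and g' keeps the same sign, so the iterate runs off to +∞.

diverges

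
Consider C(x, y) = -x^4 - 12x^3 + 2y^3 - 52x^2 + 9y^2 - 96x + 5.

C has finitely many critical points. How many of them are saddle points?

3

C separates as a function of x plus a function of y, so ∇C=0 decouples.
∂C/∂x = -4(x + 2)(x + 3)(x + 4) = 0 at x ∈ {-4, -3, -2}; ∂C/∂y = 6y(y + 3) = 0 at y ∈ {-3, 0}.
The Hessian is diagonal: diag(C_xx, C_yy). Second derivatives: C_xx(-4)=-8, C_xx(-3)=4, C_xx(-2)=-8; C_yy(-3)=-18, C_yy(0)=18.
Saddle points occur where the two diagonal entries have opposite signs: (-4, 0), (-3, -3), (-2, 0). Count: 3.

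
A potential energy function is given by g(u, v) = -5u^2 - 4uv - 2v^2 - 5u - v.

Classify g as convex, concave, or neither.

concave

g is quadratic, so its Hessian is the constant matrix H = [[-10, -4], [-4, -4]].
det(H) = 24, tr(H) = -14.
det(H) > 0 and tr(H) < 0, so H is negative definite everywhere: concave.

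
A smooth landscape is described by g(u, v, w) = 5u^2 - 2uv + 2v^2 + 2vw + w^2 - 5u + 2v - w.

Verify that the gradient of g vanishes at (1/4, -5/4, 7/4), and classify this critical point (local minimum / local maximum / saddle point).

local minimum

∇g = (10u - 2v - 5, -2u + 4v + 2w + 2, 2v + 2w - 1); substituting (1/4, -5/4, 7/4) gives ∇g = (0, 0, 0), so (1/4, -5/4, 7/4) is indeed a critical point.
The Hessian is constant: H = [[10, -2, 0], [-2, 4, 2], [0, 2, 2]].
Leading principal minors: Δ₁ = 10, Δ₂ = 36, Δ₃ = 32.
All leading minors are positive, so H is positive definite: a local minimum.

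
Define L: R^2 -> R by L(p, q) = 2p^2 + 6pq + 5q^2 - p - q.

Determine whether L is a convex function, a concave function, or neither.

L is quadratic, so its Hessian is the constant matrix H = [[4, 6], [6, 10]].
det(H) = 4, tr(H) = 14.
det(H) > 0 and tr(H) > 0, so H is positive definite everywhere: convex.

convex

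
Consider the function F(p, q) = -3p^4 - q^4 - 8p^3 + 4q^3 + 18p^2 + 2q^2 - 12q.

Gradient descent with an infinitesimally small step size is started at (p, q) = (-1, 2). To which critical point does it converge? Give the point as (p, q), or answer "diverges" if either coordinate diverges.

F is separable, so gradient descent decouples: p follows -∂F/∂p, q follows -∂F/∂q.
∂F/∂p = -12p(p - 1)(p + 3); at p=-1 this is -48, so p increases.
∂F/∂q = -4(q - 3)(q - 1)(q + 1); at q=2 this is 12, so q decreases.
p converges to its nearest critical value 0 (a local min of the p-part); q converges to 1. The iterate converges to (0, 1).

(0, 1)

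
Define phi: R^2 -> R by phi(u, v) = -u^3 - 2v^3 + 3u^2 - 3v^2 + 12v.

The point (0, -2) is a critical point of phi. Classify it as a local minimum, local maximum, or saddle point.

local minimum

The mixed partial ∂²phi/∂u∂v is 0, so the Hessian at any point is diag(phi_uu, phi_vv) = diag(6(-u + 1), -6(2v + 1)).
At (0, -2): H = diag(6, 18).
Both eigenvalues are positive, so H is positive definite: a local minimum.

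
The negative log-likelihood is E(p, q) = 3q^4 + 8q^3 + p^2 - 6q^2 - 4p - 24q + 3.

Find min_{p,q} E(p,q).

E(p,q) separates as A(p) + B(q) + 3, so its minimum is min A + min B + 3.
A'(p) = 2p - 4 vanishes at p ∈ {2}; B'(q) = 12(q - 1)(q + 1)(q + 2) vanishes at q ∈ {-2, -1, 1}.
Local minima of A (where A''>0): A(2)=-4. Local minima of B: B(-2)=8, B(1)=-19.
So the global minimum of E is A(2) + B(1) + 3 = -4 − 19 + 3 = -20, attained at (2, 1).

-20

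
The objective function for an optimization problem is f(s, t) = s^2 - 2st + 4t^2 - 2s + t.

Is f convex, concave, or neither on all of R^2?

convex

f is quadratic, so its Hessian is the constant matrix H = [[2, -2], [-2, 8]].
det(H) = 12, tr(H) = 10.
det(H) > 0 and tr(H) > 0, so H is positive definite everywhere: convex.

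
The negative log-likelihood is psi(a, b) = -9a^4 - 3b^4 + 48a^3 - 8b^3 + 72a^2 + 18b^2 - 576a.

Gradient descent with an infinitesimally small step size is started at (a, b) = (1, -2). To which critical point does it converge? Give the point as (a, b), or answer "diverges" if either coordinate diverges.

(2, 0)

psi is separable, so gradient descent decouples: a follows -∂psi/∂a, b follows -∂psi/∂b.
∂psi/∂a = -36(a - 4)(a - 2)(a + 2); at a=1 this is -324, so a increases.
∂psi/∂b = -12b(b - 1)(b + 3); at b=-2 this is -72, so b increases.
a converges to its nearest critical value 2 (a local min of the a-part); b converges to 0. The iterate converges to (2, 0).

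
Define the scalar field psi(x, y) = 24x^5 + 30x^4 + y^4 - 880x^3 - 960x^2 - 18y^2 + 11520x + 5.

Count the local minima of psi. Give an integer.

psi separates as a function of x plus a function of y, so ∇psi=0 decouples.
∂psi/∂x = 120(x - 4)(x - 2)(x + 3)(x + 4) = 0 at x ∈ {-4, -3, 2, 4}; ∂psi/∂y = 4y(y - 3)(y + 3) = 0 at y ∈ {-3, 0, 3}.
The Hessian is diagonal: diag(psi_xx, psi_yy). Second derivatives: psi_xx(-4)=-5760, psi_xx(-3)=4200, psi_xx(2)=-7200, psi_xx(4)=13440; psi_yy(-3)=72, psi_yy(0)=-36, psi_yy(3)=72.
Local minima occur where both diagonal entries positive: (-3, -3), (-3, 3), (4, -3), (4, 3). Count: 4.

4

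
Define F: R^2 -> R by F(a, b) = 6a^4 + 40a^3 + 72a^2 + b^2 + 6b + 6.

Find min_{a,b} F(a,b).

-3

F(a,b) separates as P(a) + Q(b) + 6, so its minimum is min P + min Q + 6.
P'(a) = 24a(a + 2)(a + 3) vanishes at a ∈ {-3, -2, 0}; Q'(b) = 2b + 6 vanishes at b ∈ {-3}.
Local minima of P (where P''>0): P(-3)=54, P(0)=0. Local minima of Q: Q(-3)=-9.
So the global minimum of F is P(0) + Q(-3) + 6 = 0 − 9 + 6 = -3, attained at (0, -3).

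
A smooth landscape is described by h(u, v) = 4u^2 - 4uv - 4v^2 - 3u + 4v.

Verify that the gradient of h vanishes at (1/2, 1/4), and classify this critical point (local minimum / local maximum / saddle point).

∇h = (8u - 4v - 3, -4u - 8v + 4); substituting (1/2, 1/4) gives ∇h = (0, 0), so (1/2, 1/4) is indeed a critical point.
The Hessian of h is constant: H = [[8, -4], [-4, -8]].
det(H) = 8·(-8) − (-4)² = -80.
Since det(H) < 0, H is indefinite and the critical point is a saddle point.

saddle point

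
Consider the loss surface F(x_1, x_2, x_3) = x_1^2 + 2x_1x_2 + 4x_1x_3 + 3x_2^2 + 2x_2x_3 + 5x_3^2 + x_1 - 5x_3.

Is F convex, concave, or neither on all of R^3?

convex

F is quadratic, so its Hessian is the constant matrix H = [[2, 2, 4], [2, 6, 2], [4, 2, 10]].
Leading principal minors: 2, 8, 8.
All positive ⇒ H ≻ 0 ⇒ convex.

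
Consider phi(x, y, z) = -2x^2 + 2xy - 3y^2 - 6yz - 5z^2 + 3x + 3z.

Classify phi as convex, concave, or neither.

phi is quadratic, so its Hessian is the constant matrix H = [[-4, 2, 0], [2, -6, -6], [0, -6, -10]].
Leading principal minors: -4, 20, -56.
Signs alternate −, +, − ⇒ H ≺ 0 ⇒ concave.

concave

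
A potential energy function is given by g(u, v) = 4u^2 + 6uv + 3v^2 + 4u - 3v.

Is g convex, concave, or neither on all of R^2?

g is quadratic, so its Hessian is the constant matrix H = [[8, 6], [6, 6]].
det(H) = 12, tr(H) = 14.
det(H) > 0 and tr(H) > 0, so H is positive definite everywhere: convex.

convex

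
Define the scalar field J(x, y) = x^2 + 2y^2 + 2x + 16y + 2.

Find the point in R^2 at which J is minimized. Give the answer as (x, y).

J(x,y) separates as P(x) + Q(y) + 2, so its minimum is min P + min Q + 2.
P'(x) = 2x + 2 vanishes at x ∈ {-1}; Q'(y) = 4y + 16 vanishes at y ∈ {-4}.
Local minima of P (where P''>0): P(-1)=-1. Local minima of Q: Q(-4)=-32.
So the global minimum of J is P(-1) + Q(-4) + 2 = -1 − 32 + 2 = -31, attained at (-1, -4).

(-1, -4)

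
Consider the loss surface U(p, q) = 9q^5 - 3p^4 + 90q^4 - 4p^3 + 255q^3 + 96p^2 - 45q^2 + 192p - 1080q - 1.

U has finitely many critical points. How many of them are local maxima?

U separates as a function of p plus a function of q, so ∇U=0 decouples.
∂U/∂p = -12(p - 4)(p + 1)(p + 4) = 0 at p ∈ {-4, -1, 4}; ∂U/∂q = 45(q - 1)(q + 2)(q + 3)(q + 4) = 0 at q ∈ {-4, -3, -2, 1}.
The Hessian is diagonal: diag(U_pp, U_qq). Second derivatives: U_pp(-4)=-288, U_pp(-1)=180, U_pp(4)=-480; U_qq(-4)=-450, U_qq(-3)=180, U_qq(-2)=-270, U_qq(1)=2700.
Local maxima occur where both diagonal entries negative: (-4, -4), (-4, -2), (4, -4), (4, -2). Count: 4.

4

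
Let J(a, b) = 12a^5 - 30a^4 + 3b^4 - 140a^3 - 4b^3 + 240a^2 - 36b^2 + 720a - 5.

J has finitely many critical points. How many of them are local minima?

J separates as a function of a plus a function of b, so ∇J=0 decouples.
∂J/∂a = 60(a - 3)(a - 2)(a + 1)(a + 2) = 0 at a ∈ {-2, -1, 2, 3}; ∂J/∂b = 12b(b - 3)(b + 2) = 0 at b ∈ {-2, 0, 3}.
The Hessian is diagonal: diag(J_aa, J_bb). Second derivatives: J_aa(-2)=-1200, J_aa(-1)=720, J_aa(2)=-720, J_aa(3)=1200; J_bb(-2)=120, J_bb(0)=-72, J_bb(3)=180.
Local minima occur where both diagonal entries positive: (-1, -2), (-1, 3), (3, -2), (3, 3). Count: 4.

4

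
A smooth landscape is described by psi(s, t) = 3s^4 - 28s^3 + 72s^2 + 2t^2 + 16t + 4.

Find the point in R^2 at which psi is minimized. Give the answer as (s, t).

(0, -4)

psi(s,t) separates as P(s) + Q(t) + 4, so its minimum is min P + min Q + 4.
P'(s) = 12s(s - 4)(s - 3) vanishes at s ∈ {0, 3, 4}; Q'(t) = 4(t + 4) vanishes at t ∈ {-4}.
Local minima of P (where P''>0): P(0)=0, P(4)=128. Local minima of Q: Q(-4)=-32.
So the global minimum of psi is P(0) + Q(-4) + 4 = 0 − 32 + 4 = -28, attained at (0, -4).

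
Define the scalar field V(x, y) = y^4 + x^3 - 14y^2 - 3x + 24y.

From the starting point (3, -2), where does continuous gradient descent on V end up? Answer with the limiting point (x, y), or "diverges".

(1, -3)

V is separable, so gradient descent decouples: x follows -∂V/∂x, y follows -∂V/∂y.
∂V/∂x = 3(x - 1)(x + 1); at x=3 this is 24, so x decreases.
∂V/∂y = 4(y - 2)(y - 1)(y + 3); at y=-2 this is 48, so y decreases.
x converges to its nearest critical value 1 (a local min of the x-part); y converges to -3. The iterate converges to (1, -3).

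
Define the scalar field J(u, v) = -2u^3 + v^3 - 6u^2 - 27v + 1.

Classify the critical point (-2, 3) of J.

local minimum

The mixed partial ∂²J/∂u∂v is 0, so the Hessian at any point is diag(J_uu, J_vv) = diag(-12(u + 1), 6v).
At (-2, 3): H = diag(12, 18).
Both eigenvalues are positive, so H is positive definite: a local minimum.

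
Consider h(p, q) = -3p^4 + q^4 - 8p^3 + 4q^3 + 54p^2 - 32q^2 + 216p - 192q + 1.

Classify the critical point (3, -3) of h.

The mixed partial ∂²h/∂p∂q is 0, so the Hessian at any point is diag(h_pp, h_qq) = diag(12(-3p^2 - 4p + 9), 4(3q^2 + 6q - 16)).
At (3, -3): H = diag(-360, -28).
Both eigenvalues are negative, so H is negative definite: a local maximum.

local maximum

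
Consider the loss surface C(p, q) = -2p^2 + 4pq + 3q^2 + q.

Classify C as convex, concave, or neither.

neither

C is quadratic, so its Hessian is the constant matrix H = [[-4, 4], [4, 6]].
det(H) = -40, tr(H) = 2.
det(H) < 0, so H is indefinite: neither convex nor concave.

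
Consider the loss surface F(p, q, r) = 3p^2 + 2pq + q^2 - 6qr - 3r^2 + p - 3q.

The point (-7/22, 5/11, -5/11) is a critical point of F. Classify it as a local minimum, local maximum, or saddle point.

The Hessian is constant: H = [[6, 2, 0], [2, 2, -6], [0, -6, -6]].
Leading principal minors: Δ₁ = 6, Δ₂ = 8, Δ₃ = -264.
The minors fit neither the all-positive nor the alternating-sign pattern, so H is indefinite: a saddle point.

saddle point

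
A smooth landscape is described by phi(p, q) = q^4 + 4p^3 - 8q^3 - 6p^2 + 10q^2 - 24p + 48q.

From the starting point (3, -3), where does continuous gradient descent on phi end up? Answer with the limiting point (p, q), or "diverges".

phi is separable, so gradient descent decouples: p follows -∂phi/∂p, q follows -∂phi/∂q.
∂phi/∂p = 12(p - 2)(p + 1); at p=3 this is 48, so p decreases.
∂phi/∂q = 4(q - 4)(q - 3)(q + 1); at q=-3 this is -336, so q increases.
p converges to its nearest critical value 2 (a local min of the p-part); q converges to -1. The iterate converges to (2, -1).

(2, -1)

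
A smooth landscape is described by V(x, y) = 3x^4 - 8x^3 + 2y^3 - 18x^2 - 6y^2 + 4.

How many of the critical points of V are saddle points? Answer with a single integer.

3

V separates as a function of x plus a function of y, so ∇V=0 decouples.
∂V/∂x = 12x(x - 3)(x + 1) = 0 at x ∈ {-1, 0, 3}; ∂V/∂y = 6y(y - 2) = 0 at y ∈ {0, 2}.
The Hessian is diagonal: diag(V_xx, V_yy). Second derivatives: V_xx(-1)=48, V_xx(0)=-36, V_xx(3)=144; V_yy(0)=-12, V_yy(2)=12.
Saddle points occur where the two diagonal entries have opposite signs: (-1, 0), (0, 2), (3, 0). Count: 3.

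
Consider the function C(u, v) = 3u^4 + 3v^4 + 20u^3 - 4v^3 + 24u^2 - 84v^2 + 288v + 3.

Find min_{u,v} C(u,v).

C(u,v) separates as P(u) + Q(v) + 3, so its minimum is min P + min Q + 3.
P'(u) = 12u(u + 1)(u + 4) vanishes at u ∈ {-4, -1, 0}; Q'(v) = 12(v - 3)(v - 2)(v + 4) vanishes at v ∈ {-4, 2, 3}.
Local minima of P (where P''>0): P(-4)=-128, P(0)=0. Local minima of Q: Q(-4)=-1472, Q(3)=243.
So the global minimum of C is P(-4) + Q(-4) + 3 = -128 − 1472 + 3 = -1597, attained at (-4, -4).

-1597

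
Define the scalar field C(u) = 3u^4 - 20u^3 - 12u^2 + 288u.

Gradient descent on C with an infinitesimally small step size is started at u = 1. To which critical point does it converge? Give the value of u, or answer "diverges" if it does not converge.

C'(u) = 12(u - 4)(u - 3)(u + 2), so C'(1) = 216.
Gradient descent moves in the -C' direction, i.e. u is decreasing.
The nearest critical point in that direction is u = -2, where C'' = 360 > 0 (a local minimum). The iterate converges there.

-2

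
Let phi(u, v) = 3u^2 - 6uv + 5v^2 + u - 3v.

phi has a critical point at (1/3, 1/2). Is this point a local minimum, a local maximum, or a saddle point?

local minimum

The Hessian of phi is constant: H = [[6, -6], [-6, 10]].
det(H) = 6·10 − (-6)² = 24.
det(H) > 0 and tr(H) = 16 > 0, so H is positive definite and the point is a local minimum.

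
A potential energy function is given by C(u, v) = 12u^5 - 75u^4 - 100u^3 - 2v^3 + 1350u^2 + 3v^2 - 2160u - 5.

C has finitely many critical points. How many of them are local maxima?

C separates as a function of u plus a function of v, so ∇C=0 decouples.
∂C/∂u = 60(u - 4)(u - 3)(u - 1)(u + 3) = 0 at u ∈ {-3, 1, 3, 4}; ∂C/∂v = -6v(v - 1) = 0 at v ∈ {0, 1}.
The Hessian is diagonal: diag(C_uu, C_vv). Second derivatives: C_uu(-3)=-10080, C_uu(1)=1440, C_uu(3)=-720, C_uu(4)=1260; C_vv(0)=6, C_vv(1)=-6.
Local maxima occur where both diagonal entries negative: (-3, 1), (3, 1). Count: 2.

2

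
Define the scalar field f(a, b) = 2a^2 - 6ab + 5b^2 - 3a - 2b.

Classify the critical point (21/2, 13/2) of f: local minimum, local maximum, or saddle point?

local minimum

The Hessian of f is constant: H = [[4, -6], [-6, 10]].
det(H) = 4·10 − (-6)² = 4.
det(H) > 0 and tr(H) = 14 > 0, so H is positive definite and the point is a local minimum.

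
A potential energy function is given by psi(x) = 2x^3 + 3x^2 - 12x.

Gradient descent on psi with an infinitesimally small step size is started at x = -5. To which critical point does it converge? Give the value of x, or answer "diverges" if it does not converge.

psi'(x) = 6(x - 1)(x + 2), so psi'(-5) = 108.
Gradient descent moves in the -psi' direction, i.e. x is decreasing.
There is no critical point below x=-5, and psi' keeps the same sign, so the iterate runs off to −∞.

diverges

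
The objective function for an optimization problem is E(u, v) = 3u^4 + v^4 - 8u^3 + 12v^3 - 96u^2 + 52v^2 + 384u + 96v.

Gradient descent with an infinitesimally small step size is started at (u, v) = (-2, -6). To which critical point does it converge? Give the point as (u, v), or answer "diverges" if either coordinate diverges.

E is separable, so gradient descent decouples: u follows -∂E/∂u, v follows -∂E/∂v.
∂E/∂u = 12(u - 4)(u - 2)(u + 4); at u=-2 this is 576, so u decreases.
∂E/∂v = 4(v + 2)(v + 3)(v + 4); at v=-6 this is -96, so v increases.
u converges to its nearest critical value -4 (a local min of the u-part); v converges to -4. The iterate converges to (-4, -4).

(-4, -4)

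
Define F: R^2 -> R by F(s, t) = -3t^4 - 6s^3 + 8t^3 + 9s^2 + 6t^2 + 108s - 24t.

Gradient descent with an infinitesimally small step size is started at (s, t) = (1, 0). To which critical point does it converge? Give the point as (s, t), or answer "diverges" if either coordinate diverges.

F is separable, so gradient descent decouples: s follows -∂F/∂s, t follows -∂F/∂t.
∂F/∂s = -18(s - 3)(s + 2); at s=1 this is 108, so s decreases.
∂F/∂t = -12(t - 2)(t - 1)(t + 1); at t=0 this is -24, so t increases.
s converges to its nearest critical value -2 (a local min of the s-part); t converges to 1. The iterate converges to (-2, 1).

(-2, 1)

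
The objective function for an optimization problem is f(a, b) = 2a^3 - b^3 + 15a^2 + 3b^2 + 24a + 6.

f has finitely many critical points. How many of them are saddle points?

f separates as a function of a plus a function of b, so ∇f=0 decouples.
∂f/∂a = 6(a + 1)(a + 4) = 0 at a ∈ {-4, -1}; ∂f/∂b = -3b(b - 2) = 0 at b ∈ {0, 2}.
The Hessian is diagonal: diag(f_aa, f_bb). Second derivatives: f_aa(-4)=-18, f_aa(-1)=18; f_bb(0)=6, f_bb(2)=-6.
Saddle points occur where the two diagonal entries have opposite signs: (-4, 0), (-1, 2). Count: 2.

2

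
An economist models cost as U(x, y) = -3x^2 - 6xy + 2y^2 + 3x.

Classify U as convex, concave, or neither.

neither

U is quadratic, so its Hessian is the constant matrix H = [[-6, -6], [-6, 4]].
det(H) = -60, tr(H) = -2.
det(H) < 0, so H is indefinite: neither convex nor concave.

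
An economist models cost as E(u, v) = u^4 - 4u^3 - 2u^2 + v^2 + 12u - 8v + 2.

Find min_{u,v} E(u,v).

-23

E(u,v) separates as P(u) + Q(v) + 2, so its minimum is min P + min Q + 2.
P'(u) = 4(u - 3)(u - 1)(u + 1) vanishes at u ∈ {-1, 1, 3}; Q'(v) = 2v - 8 vanishes at v ∈ {4}.
Local minima of P (where P''>0): P(-1)=-9, P(3)=-9. Local minima of Q: Q(4)=-16.
So the global minimum of E is P(-1) + Q(4) + 2 = -9 − 16 + 2 = -23, attained at (-1, 4).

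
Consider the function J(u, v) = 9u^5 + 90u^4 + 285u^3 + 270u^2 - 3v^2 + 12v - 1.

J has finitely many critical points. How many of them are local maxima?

J separates as a function of u plus a function of v, so ∇J=0 decouples.
∂J/∂u = 45u(u + 1)(u + 3)(u + 4) = 0 at u ∈ {-4, -3, -1, 0}; ∂J/∂v = -6(v - 2) = 0 at v ∈ {2}.
The Hessian is diagonal: diag(J_uu, J_vv). Second derivatives: J_uu(-4)=-540, J_uu(-3)=270, J_uu(-1)=-270, J_uu(0)=540; J_vv(2)=-6.
Local maxima occur where both diagonal entries negative: (-4, 2), (-1, 2). Count: 2.

2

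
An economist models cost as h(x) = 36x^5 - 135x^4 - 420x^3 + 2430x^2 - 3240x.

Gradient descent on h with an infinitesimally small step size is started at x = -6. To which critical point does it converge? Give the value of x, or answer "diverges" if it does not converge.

diverges

h'(x) = 180(x - 3)(x - 2)(x - 1)(x + 3), so h'(-6) = 272160.
Gradient descent moves in the -h' direction, i.e. x is decreasing.
There is no critical point below x=-6, and h' keeps the same sign, so the iterate runs off to −∞.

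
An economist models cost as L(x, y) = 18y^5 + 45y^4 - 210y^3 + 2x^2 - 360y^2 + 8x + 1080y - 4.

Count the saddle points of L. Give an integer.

L separates as a function of x plus a function of y, so ∇L=0 decouples.
∂L/∂x = 4(x + 2) = 0 at x ∈ {-2}; ∂L/∂y = 90(y - 2)(y - 1)(y + 2)(y + 3) = 0 at y ∈ {-3, -2, 1, 2}.
The Hessian is diagonal: diag(L_xx, L_yy). Second derivatives: L_xx(-2)=4; L_yy(-3)=-1800, L_yy(-2)=1080, L_yy(1)=-1080, L_yy(2)=1800.
Saddle points occur where the two diagonal entries have opposite signs: (-2, -3), (-2, 1). Count: 2.

2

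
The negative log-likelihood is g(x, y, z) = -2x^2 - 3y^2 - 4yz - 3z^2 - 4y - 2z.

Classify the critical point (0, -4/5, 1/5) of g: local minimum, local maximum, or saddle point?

local maximum

The Hessian is constant: H = [[-4, 0, 0], [0, -6, -4], [0, -4, -6]].
Leading principal minors: Δ₁ = -4, Δ₂ = 24, Δ₃ = -80.
The minors alternate sign starting negative (−, +, −), so H is negative definite: a local maximum.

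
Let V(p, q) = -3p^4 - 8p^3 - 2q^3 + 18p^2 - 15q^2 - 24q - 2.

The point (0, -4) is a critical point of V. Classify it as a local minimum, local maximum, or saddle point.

local minimum

The mixed partial ∂²V/∂p∂q is 0, so the Hessian at any point is diag(V_pp, V_qq) = diag(12(-3p^2 - 4p + 3), -6(2q + 5)).
At (0, -4): H = diag(36, 18).
Both eigenvalues are positive, so H is positive definite: a local minimum.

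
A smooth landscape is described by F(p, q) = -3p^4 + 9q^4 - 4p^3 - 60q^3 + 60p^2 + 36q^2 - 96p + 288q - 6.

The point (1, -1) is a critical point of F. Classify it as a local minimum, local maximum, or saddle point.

The mixed partial ∂²F/∂p∂q is 0, so the Hessian at any point is diag(F_pp, F_qq) = diag(12(-3p^2 - 2p + 10), 36(3q^2 - 10q + 2)).
At (1, -1): H = diag(60, 540).
Both eigenvalues are positive, so H is positive definite: a local minimum.

local minimum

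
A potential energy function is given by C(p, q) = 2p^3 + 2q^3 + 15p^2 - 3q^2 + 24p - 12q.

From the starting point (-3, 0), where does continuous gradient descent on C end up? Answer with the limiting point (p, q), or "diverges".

(-1, 2)

C is separable, so gradient descent decouples: p follows -∂C/∂p, q follows -∂C/∂q.
∂C/∂p = 6(p + 1)(p + 4); at p=-3 this is -12, so p increases.
∂C/∂q = 6(q - 2)(q + 1); at q=0 this is -12, so q increases.
p converges to its nearest critical value -1 (a local min of the p-part); q converges to 2. The iterate converges to (-1, 2).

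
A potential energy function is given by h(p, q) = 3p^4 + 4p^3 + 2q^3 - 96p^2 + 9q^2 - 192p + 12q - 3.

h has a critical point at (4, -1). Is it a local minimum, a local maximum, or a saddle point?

local minimum

The mixed partial ∂²h/∂p∂q is 0, so the Hessian at any point is diag(h_pp, h_qq) = diag(12(3p^2 + 2p - 16), 6(2q + 3)).
At (4, -1): H = diag(480, 6).
Both eigenvalues are positive, so H is positive definite: a local minimum.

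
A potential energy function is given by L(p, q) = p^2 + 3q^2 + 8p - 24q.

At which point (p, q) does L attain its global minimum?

L(p,q) separates as A(p) + B(q), so its minimum is min A + min B.
A'(p) = 2p + 8 vanishes at p ∈ {-4}; B'(q) = 6q - 24 vanishes at q ∈ {4}.
Local minima of A (where A''>0): A(-4)=-16. Local minima of B: B(4)=-48.
So the global minimum of L is A(-4) + B(4) = -16 − 48 = -64, attained at (-4, 4).

(-4, 4)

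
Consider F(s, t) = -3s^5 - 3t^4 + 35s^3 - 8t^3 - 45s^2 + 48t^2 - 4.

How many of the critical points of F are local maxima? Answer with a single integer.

4

F separates as a function of s plus a function of t, so ∇F=0 decouples.
∂F/∂s = -15s(s - 2)(s - 1)(s + 3) = 0 at s ∈ {-3, 0, 1, 2}; ∂F/∂t = -12t(t - 2)(t + 4) = 0 at t ∈ {-4, 0, 2}.
The Hessian is diagonal: diag(F_ss, F_tt). Second derivatives: F_ss(-3)=900, F_ss(0)=-90, F_ss(1)=60, F_ss(2)=-150; F_tt(-4)=-288, F_tt(0)=96, F_tt(2)=-144.
Local maxima occur where both diagonal entries negative: (0, -4), (0, 2), (2, -4), (2, 2). Count: 4.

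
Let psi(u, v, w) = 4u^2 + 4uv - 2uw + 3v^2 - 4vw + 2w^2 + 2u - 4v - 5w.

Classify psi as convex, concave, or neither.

psi is quadratic, so its Hessian is the constant matrix H = [[8, 4, -2], [4, 6, -4], [-2, -4, 4]].
Leading principal minors: 8, 32, 40.
All positive ⇒ H ≻ 0 ⇒ convex.

convex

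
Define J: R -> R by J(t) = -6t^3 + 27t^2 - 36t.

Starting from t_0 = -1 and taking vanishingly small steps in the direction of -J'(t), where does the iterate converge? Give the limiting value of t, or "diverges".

1

J'(t) = -18(t - 2)(t - 1), so J'(-1) = -108.
Gradient descent moves in the -J' direction, i.e. t is increasing.
The nearest critical point in that direction is t = 1, where J'' = 18 > 0 (a local minimum). The iterate converges there.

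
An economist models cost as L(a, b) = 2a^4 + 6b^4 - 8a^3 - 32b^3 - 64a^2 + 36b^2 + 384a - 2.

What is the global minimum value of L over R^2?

-1592

L(a,b) separates as P(a) + Q(b) − 2, so its minimum is min P + min Q − 2.
P'(a) = 8(a - 4)(a - 3)(a + 4) vanishes at a ∈ {-4, 3, 4}; Q'(b) = 24b(b - 3)(b - 1) vanishes at b ∈ {0, 1, 3}.
Local minima of P (where P''>0): P(-4)=-1536, P(4)=512. Local minima of Q: Q(0)=0, Q(3)=-54.
So the global minimum of L is P(-4) + Q(3) − 2 = -1536 − 54 − 2 = -1592, attained at (-4, 3).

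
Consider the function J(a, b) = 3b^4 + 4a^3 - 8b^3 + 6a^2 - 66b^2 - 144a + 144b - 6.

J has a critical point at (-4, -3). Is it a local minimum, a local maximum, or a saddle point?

saddle point

The mixed partial ∂²J/∂a∂b is 0, so the Hessian at any point is diag(J_aa, J_bb) = diag(12(2a + 1), 12(3b^2 - 4b - 11)).
At (-4, -3): H = diag(-84, 336).
The eigenvalues have opposite signs, so H is indefinite: a saddle point.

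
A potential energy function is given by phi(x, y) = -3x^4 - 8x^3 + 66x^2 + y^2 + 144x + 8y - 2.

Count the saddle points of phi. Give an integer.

2

phi separates as a function of x plus a function of y, so ∇phi=0 decouples.
∂phi/∂x = -12(x - 3)(x + 1)(x + 4) = 0 at x ∈ {-4, -1, 3}; ∂phi/∂y = 2(y + 4) = 0 at y ∈ {-4}.
The Hessian is diagonal: diag(phi_xx, phi_yy). Second derivatives: phi_xx(-4)=-252, phi_xx(-1)=144, phi_xx(3)=-336; phi_yy(-4)=2.
Saddle points occur where the two diagonal entries have opposite signs: (-4, -4), (3, -4). Count: 2.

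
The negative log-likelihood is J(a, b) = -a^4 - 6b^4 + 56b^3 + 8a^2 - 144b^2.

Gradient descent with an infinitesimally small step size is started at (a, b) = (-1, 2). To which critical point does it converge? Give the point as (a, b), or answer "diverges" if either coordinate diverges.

J is separable, so gradient descent decouples: a follows -∂J/∂a, b follows -∂J/∂b.
∂J/∂a = -4a(a - 2)(a + 2); at a=-1 this is -12, so a increases.
∂J/∂b = -24b(b - 4)(b - 3); at b=2 this is -96, so b increases.
a converges to its nearest critical value 0 (a local min of the a-part); b converges to 3. The iterate converges to (0, 3).

(0, 3)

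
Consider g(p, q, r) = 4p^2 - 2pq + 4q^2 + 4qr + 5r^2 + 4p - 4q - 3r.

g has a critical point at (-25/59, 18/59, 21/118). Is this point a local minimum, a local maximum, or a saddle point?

local minimum

The Hessian is constant: H = [[8, -2, 0], [-2, 8, 4], [0, 4, 10]].
Leading principal minors: Δ₁ = 8, Δ₂ = 60, Δ₃ = 472.
All leading minors are positive, so H is positive definite: a local minimum.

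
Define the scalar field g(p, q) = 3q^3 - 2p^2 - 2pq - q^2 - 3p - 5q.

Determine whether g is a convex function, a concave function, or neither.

The term 3q^3 is cubic, so the Hessian is not constant.
∂²g/∂q² = 18q - 2, which takes both signs as q varies (negative for sufficiently negative q). A diagonal entry of the Hessian changing sign means the Hessian is neither positive- nor negative-semidefinite on all of R^2.

neither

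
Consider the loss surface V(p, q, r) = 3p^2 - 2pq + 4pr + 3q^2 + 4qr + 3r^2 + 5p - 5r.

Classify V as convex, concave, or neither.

neither

V is quadratic, so its Hessian is the constant matrix H = [[6, -2, 4], [-2, 6, 4], [4, 4, 6]].
Leading principal minors: 6, 32, -64.
Neither pattern holds ⇒ H is indefinite ⇒ neither convex nor concave.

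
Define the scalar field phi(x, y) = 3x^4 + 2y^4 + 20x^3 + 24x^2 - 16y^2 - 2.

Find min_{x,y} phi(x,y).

-162

phi(x,y) separates as P(x) + Q(y) − 2, so its minimum is min P + min Q − 2.
P'(x) = 12x(x + 1)(x + 4) vanishes at x ∈ {-4, -1, 0}; Q'(y) = 8y(y - 2)(y + 2) vanishes at y ∈ {-2, 0, 2}.
Local minima of P (where P''>0): P(-4)=-128, P(0)=0. Local minima of Q: Q(-2)=-32, Q(2)=-32.
So the global minimum of phi is P(-4) + Q(-2) − 2 = -128 − 32 − 2 = -162, attained at (-4, -2).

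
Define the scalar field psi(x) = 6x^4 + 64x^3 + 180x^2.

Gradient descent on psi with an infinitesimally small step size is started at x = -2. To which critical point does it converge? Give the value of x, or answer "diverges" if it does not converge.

0

psi'(x) = 24x(x + 3)(x + 5), so psi'(-2) = -144.
Gradient descent moves in the -psi' direction, i.e. x is increasing.
The nearest critical point in that direction is x = 0, where psi'' = 360 > 0 (a local minimum). The iterate converges there.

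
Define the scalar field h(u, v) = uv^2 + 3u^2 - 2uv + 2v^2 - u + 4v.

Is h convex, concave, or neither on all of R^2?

The term uv^2 is cubic, so the Hessian is not constant.
∂²h/∂v² = 2u + 4, which takes both signs as u varies (negative for sufficiently negative u). A diagonal entry of the Hessian changing sign means the Hessian is neither positive- nor negative-semidefinite on all of R^2.

neither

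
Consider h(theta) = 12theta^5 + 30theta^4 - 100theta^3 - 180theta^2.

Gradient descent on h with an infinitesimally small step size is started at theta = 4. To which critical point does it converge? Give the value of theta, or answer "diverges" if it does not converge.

2

h'(theta) = 60theta(theta - 2)(theta + 1)(theta + 3), so h'(4) = 16800.
Gradient descent moves in the -h' direction, i.e. theta is decreasing.
The nearest critical point in that direction is theta = 2, where h'' = 1800 > 0 (a local minimum). The iterate converges there.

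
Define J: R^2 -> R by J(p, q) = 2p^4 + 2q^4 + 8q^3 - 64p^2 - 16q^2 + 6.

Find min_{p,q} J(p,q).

-762

J(p,q) separates as A(p) + B(q) + 6, so its minimum is min A + min B + 6.
A'(p) = 8p(p - 4)(p + 4) vanishes at p ∈ {-4, 0, 4}; B'(q) = 8q(q - 1)(q + 4) vanishes at q ∈ {-4, 0, 1}.
Local minima of A (where A''>0): A(-4)=-512, A(4)=-512. Local minima of B: B(-4)=-256, B(1)=-6.
So the global minimum of J is A(-4) + B(-4) + 6 = -512 − 256 + 6 = -762, attained at (-4, -4).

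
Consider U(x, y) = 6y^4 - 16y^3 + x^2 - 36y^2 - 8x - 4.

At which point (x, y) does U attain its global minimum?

(4, 3)

U(x,y) separates as P(x) + Q(y) − 4, so its minimum is min P + min Q − 4.
P'(x) = 2x - 8 vanishes at x ∈ {4}; Q'(y) = 24y(y - 3)(y + 1) vanishes at y ∈ {-1, 0, 3}.
Local minima of P (where P''>0): P(4)=-16. Local minima of Q: Q(-1)=-14, Q(3)=-270.
So the global minimum of U is P(4) + Q(3) − 4 = -16 − 270 − 4 = -290, attained at (4, 3).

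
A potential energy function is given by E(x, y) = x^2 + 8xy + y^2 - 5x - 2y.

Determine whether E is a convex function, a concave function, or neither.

E is quadratic, so its Hessian is the constant matrix H = [[2, 8], [8, 2]].
det(H) = -60, tr(H) = 4.
det(H) < 0, so H is indefinite: neither convex nor concave.

neither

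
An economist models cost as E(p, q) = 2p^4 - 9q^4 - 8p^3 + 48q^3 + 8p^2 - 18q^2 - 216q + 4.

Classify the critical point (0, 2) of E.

The mixed partial ∂²E/∂p∂q is 0, so the Hessian at any point is diag(E_pp, E_qq) = diag(8(3p^2 - 6p + 2), 36(-3q^2 + 8q - 1)).
At (0, 2): H = diag(16, 108).
Both eigenvalues are positive, so H is positive definite: a local minimum.

local minimum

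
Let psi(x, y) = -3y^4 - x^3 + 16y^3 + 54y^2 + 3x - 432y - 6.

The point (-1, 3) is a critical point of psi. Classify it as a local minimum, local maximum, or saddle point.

The mixed partial ∂²psi/∂x∂y is 0, so the Hessian at any point is diag(psi_xx, psi_yy) = diag(-6x, 12(-3y^2 + 8y + 9)).
At (-1, 3): H = diag(6, 72).
Both eigenvalues are positive, so H is positive definite: a local minimum.

local minimum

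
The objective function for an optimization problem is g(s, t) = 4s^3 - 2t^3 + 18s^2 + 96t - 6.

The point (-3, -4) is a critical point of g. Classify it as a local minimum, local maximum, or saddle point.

saddle point

The mixed partial ∂²g/∂s∂t is 0, so the Hessian at any point is diag(g_ss, g_tt) = diag(12(2s + 3), -12t).
At (-3, -4): H = diag(-36, 48).
The eigenvalues have opposite signs, so H is indefinite: a saddle point.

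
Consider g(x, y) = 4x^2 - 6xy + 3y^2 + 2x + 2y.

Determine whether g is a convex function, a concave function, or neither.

convex

g is quadratic, so its Hessian is the constant matrix H = [[8, -6], [-6, 6]].
det(H) = 12, tr(H) = 14.
det(H) > 0 and tr(H) > 0, so H is positive definite everywhere: convex.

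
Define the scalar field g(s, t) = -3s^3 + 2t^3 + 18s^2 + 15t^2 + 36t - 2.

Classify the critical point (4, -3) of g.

local maximum

The mixed partial ∂²g/∂s∂t is 0, so the Hessian at any point is diag(g_ss, g_tt) = diag(18(-s + 2), 6(2t + 5)).
At (4, -3): H = diag(-36, -6).
Both eigenvalues are negative, so H is negative definite: a local maximum.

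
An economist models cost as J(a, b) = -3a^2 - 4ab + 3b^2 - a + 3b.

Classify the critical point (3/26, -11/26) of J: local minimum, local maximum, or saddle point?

The Hessian of J is constant: H = [[-6, -4], [-4, 6]].
det(H) = (-6)·6 − (-4)² = -52.
Since det(H) < 0, H is indefinite and the critical point is a saddle point.

saddle point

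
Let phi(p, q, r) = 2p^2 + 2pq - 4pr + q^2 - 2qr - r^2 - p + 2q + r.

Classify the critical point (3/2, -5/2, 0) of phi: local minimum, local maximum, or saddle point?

saddle point

The Hessian is constant: H = [[4, 2, -4], [2, 2, -2], [-4, -2, -2]].
Leading principal minors: Δ₁ = 4, Δ₂ = 4, Δ₃ = -24.
The minors fit neither the all-positive nor the alternating-sign pattern, so H is indefinite: a saddle point.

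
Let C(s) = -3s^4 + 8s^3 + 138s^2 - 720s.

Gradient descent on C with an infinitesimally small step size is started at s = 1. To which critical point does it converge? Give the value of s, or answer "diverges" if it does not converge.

C'(s) = -12(s - 4)(s - 3)(s + 5), so C'(1) = -432.
Gradient descent moves in the -C' direction, i.e. s is increasing.
The nearest critical point in that direction is s = 3, where C'' = 96 > 0 (a local minimum). The iterate converges there.

3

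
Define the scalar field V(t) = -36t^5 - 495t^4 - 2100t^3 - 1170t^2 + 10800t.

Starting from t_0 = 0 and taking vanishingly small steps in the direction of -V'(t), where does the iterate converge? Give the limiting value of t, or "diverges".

-3

V'(t) = -180(t - 1)(t + 3)(t + 4)(t + 5), so V'(0) = 10800.
Gradient descent moves in the -V' direction, i.e. t is decreasing.
The nearest critical point in that direction is t = -3, where V'' = 1440 > 0 (a local minimum). The iterate converges there.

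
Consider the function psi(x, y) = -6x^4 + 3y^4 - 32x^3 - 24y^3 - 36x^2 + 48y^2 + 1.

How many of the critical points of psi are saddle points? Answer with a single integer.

5

psi separates as a function of x plus a function of y, so ∇psi=0 decouples.
∂psi/∂x = -24x(x + 1)(x + 3) = 0 at x ∈ {-3, -1, 0}; ∂psi/∂y = 12y(y - 4)(y - 2) = 0 at y ∈ {0, 2, 4}.
The Hessian is diagonal: diag(psi_xx, psi_yy). Second derivatives: psi_xx(-3)=-144, psi_xx(-1)=48, psi_xx(0)=-72; psi_yy(0)=96, psi_yy(2)=-48, psi_yy(4)=96.
Saddle points occur where the two diagonal entries have opposite signs: (-3, 0), (-3, 4), (-1, 2), (0, 0), (0, 4). Count: 5.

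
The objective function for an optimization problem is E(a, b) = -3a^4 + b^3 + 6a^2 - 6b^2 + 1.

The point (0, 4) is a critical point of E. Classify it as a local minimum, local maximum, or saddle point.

local minimum

The mixed partial ∂²E/∂a∂b is 0, so the Hessian at any point is diag(E_aa, E_bb) = diag(12(-3a^2 + 1), 6(b - 2)).
At (0, 4): H = diag(12, 12).
Both eigenvalues are positive, so H is positive definite: a local minimum.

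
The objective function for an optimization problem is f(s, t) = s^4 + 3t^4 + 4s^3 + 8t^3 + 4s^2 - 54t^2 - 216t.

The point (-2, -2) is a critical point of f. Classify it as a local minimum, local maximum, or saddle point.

saddle point

The mixed partial ∂²f/∂s∂t is 0, so the Hessian at any point is diag(f_ss, f_tt) = diag(4(3s^2 + 6s + 2), 12(3t^2 + 4t - 9)).
At (-2, -2): H = diag(8, -60).
The eigenvalues have opposite signs, so H is indefinite: a saddle point.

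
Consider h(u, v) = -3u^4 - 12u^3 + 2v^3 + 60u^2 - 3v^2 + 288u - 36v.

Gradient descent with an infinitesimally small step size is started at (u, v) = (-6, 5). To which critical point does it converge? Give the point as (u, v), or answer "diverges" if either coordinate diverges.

diverges

h is separable, so gradient descent decouples: u follows -∂h/∂u, v follows -∂h/∂v.
∂h/∂u = -12(u - 3)(u + 2)(u + 4); at u=-6 this is 864, so u decreases.
∂h/∂v = 6(v - 3)(v + 2); at v=5 this is 84, so v decreases.
The u-coordinate has no critical point in that direction and runs off to infinity.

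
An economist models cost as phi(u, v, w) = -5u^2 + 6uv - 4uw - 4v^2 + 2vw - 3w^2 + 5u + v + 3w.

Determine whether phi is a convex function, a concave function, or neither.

concave

phi is quadratic, so its Hessian is the constant matrix H = [[-10, 6, -4], [6, -8, 2], [-4, 2, -6]].
Leading principal minors: -10, 44, -192.
Signs alternate −, +, − ⇒ H ≺ 0 ⇒ concave.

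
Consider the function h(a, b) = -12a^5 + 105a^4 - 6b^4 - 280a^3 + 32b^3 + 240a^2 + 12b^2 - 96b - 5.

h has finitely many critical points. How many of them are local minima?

h separates as a function of a plus a function of b, so ∇h=0 decouples.
∂h/∂a = -60a(a - 4)(a - 2)(a - 1) = 0 at a ∈ {0, 1, 2, 4}; ∂h/∂b = -24(b - 4)(b - 1)(b + 1) = 0 at b ∈ {-1, 1, 4}.
The Hessian is diagonal: diag(h_aa, h_bb). Second derivatives: h_aa(0)=480, h_aa(1)=-180, h_aa(2)=240, h_aa(4)=-1440; h_bb(-1)=-240, h_bb(1)=144, h_bb(4)=-360.
Local minima occur where both diagonal entries positive: (0, 1), (2, 1). Count: 2.

2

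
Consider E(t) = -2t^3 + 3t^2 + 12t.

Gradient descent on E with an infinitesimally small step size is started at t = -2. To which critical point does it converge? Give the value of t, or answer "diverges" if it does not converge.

-1

E'(t) = -6(t - 2)(t + 1), so E'(-2) = -24.
Gradient descent moves in the -E' direction, i.e. t is increasing.
The nearest critical point in that direction is t = -1, where E'' = 18 > 0 (a local minimum). The iterate converges there.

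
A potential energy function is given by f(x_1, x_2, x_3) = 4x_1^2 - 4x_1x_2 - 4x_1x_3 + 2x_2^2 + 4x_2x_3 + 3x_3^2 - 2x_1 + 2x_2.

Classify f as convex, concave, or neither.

convex

f is quadratic, so its Hessian is the constant matrix H = [[8, -4, -4], [-4, 4, 4], [-4, 4, 6]].
Leading principal minors: 8, 16, 32.
All positive ⇒ H ≻ 0 ⇒ convex.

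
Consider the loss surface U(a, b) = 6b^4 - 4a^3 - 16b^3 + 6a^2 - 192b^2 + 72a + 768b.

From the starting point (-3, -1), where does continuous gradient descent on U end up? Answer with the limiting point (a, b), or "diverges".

(-2, -4)

U is separable, so gradient descent decouples: a follows -∂U/∂a, b follows -∂U/∂b.
∂U/∂a = -12(a - 3)(a + 2); at a=-3 this is -72, so a increases.
∂U/∂b = 24(b - 4)(b - 2)(b + 4); at b=-1 this is 1080, so b decreases.
a converges to its nearest critical value -2 (a local min of the a-part); b converges to -4. The iterate converges to (-2, -4).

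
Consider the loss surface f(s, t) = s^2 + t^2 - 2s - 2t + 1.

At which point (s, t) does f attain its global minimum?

f(s,t) separates as P(s) + Q(t) + 1, so its minimum is min P + min Q + 1.
P'(s) = 2s - 2 vanishes at s ∈ {1}; Q'(t) = 2(t - 1) vanishes at t ∈ {1}.
Local minima of P (where P''>0): P(1)=-1. Local minima of Q: Q(1)=-1.
So the global minimum of f is P(1) + Q(1) + 1 = -1 − 1 + 1 = -1, attained at (1, 1).

(1, 1)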